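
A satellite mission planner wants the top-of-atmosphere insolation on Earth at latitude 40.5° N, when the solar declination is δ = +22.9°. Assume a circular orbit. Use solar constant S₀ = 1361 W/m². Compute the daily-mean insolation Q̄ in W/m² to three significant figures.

cos H₀ = −tan(+40.5°) tan(+22.900°) = -0.3608, H₀ = 1.9399 rad.
Bracket: H₀ sin φ sin δ + cos φ cos δ sin H₀ = 1.9399×0.64945×0.38912 + 0.76041×0.92119×0.93265 = 0.490240 + 0.653305 = 1.143545.
Q̄ = (S₀/π) × [bracket] = (1361/π) × 1.143545 = 495.4 W/m².

Q̄ ≈ 495 W/m²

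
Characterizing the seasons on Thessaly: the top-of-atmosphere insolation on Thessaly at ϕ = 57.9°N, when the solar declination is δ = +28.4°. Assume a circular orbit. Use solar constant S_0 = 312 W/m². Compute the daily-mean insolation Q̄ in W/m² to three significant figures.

cos h₀ = −tan(+57.9°) tan(+28.400°) = -0.8619, h₀ = 2.6099 rad.
Bracket: h₀ sin ϕ sin δ + cos ϕ cos δ sin h₀ = 2.6099×0.84712×0.47562 + 0.53140×0.87965×0.50700 = 1.051548 + 0.236995 = 1.288543.
Q̄ = (S_0/π) × [bracket] = (312/π) × 1.288543 = 128.0 W/m².

Q̄ ≈ 128 W/m²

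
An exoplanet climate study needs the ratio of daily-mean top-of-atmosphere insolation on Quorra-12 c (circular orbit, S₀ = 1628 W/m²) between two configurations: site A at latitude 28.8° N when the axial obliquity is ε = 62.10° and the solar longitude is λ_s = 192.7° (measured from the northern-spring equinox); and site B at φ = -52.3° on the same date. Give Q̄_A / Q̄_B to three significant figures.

— Configuration A (φ=+28.8°):
Solar declination: sin δ = sin ε · sin λ_s = sin 62.10° × sin 192.7° = -0.19429, so δ = -11.203°.
cos H₀ = −tan(+28.8°) tan(-11.203°) = 0.1089, H₀ = 1.4617 rad.
Bracket: H₀ sin φ sin δ + cos φ cos δ sin H₀ = 1.4617×0.48175×-0.19429 + 0.87631×0.98094×0.99405 = -0.136814 + 0.854493 = 0.717679.
Q̄ = (S₀/π) × [bracket] = (1628/π) × 0.717679 = 371.91 W/m².
— Configuration B (φ=-52.3°):
cos H₀ = −tan(-52.3°) tan(-11.203°) = -0.2563, H₀ = 1.8300 rad.
Bracket: H₀ sin φ sin δ + cos φ cos δ sin H₀ = 1.8300×-0.79122×-0.19429 + 0.61153×0.98094×0.96661 = 0.281319 + 0.579844 = 0.861163.
Q̄ = (S₀/π) × [bracket] = (1628/π) × 0.861163 = 446.26 W/m².
Ratio Q̄_A / Q̄_B = 371.91 / 446.26 = 0.8334.

Q̄_A / Q̄_B ≈ 0.833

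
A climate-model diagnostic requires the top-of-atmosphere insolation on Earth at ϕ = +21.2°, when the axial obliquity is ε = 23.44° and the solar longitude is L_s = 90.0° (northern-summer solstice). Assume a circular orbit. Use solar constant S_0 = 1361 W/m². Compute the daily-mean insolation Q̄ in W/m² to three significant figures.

Q̄ ≈ 474 W/m²

Solar declination: sin δ = sin ε · sin L_s = sin 23.44° × sin 90.0° = 0.39779, so δ = +23.440°.
cos h₀ = −tan(+21.2°) tan(+23.440°) = -0.1682, h₀ = 1.7398 rad.
Bracket: h₀ sin ϕ sin δ + cos ϕ cos δ sin h₀ = 1.7398×0.36162×0.39779 + 0.93232×0.91748×0.98576 = 0.250268 + 0.843204 = 1.093472.
Q̄ = (S_0/π) × [bracket] = (1361/π) × 1.093472 = 473.7 W/m².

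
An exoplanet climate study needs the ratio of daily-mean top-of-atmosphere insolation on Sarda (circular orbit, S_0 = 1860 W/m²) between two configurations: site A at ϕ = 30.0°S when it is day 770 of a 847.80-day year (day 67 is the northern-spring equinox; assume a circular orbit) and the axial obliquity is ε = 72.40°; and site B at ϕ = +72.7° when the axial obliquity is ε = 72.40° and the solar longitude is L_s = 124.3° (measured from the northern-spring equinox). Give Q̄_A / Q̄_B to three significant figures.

Q̄_A / Q̄_B ≈ 0.564

— Configuration A (ϕ=-30.0°):
Solar longitude: L_s = 360° × (770 − 67)/847.80 = 298.514°.
sin δ = sin 72.40° × sin 298.514° = -0.83757, so δ = -56.884°.
cos h₀ = −tan(-30.0°) tan(-56.884°) = -0.8851, h₀ = 2.6576 rad.
Bracket: h₀ sin ϕ sin δ + cos ϕ cos δ sin h₀ = 2.6576×-0.50000×-0.83757 + 0.86603×0.54633×0.46535 = 1.112963 + 0.220175 = 1.333138.
Q̄ = (S_0/π) × [bracket] = (1860/π) × 1.333138 = 789.29 W/m².
— Configuration B (ϕ=+72.7°):
Solar declination: sin δ = sin ε · sin L_s = sin 72.40° × sin 124.3° = 0.78743, so δ = +51.946°.
cos h₀ = −tan(+72.7°) tan(+51.946°) = -4.1014 ≤ −1 ⇒ polar day, h₀ = π.
Bracket: h₀ sin ϕ sin δ + cos ϕ cos δ sin h₀ = 3.1416×0.95476×0.78743 + 0.29737×0.61641×0.00000 = 2.361876 + 0.000000 = 2.361876.
Q̄ = (S_0/π) × [bracket] = (1860/π) × 2.361876 = 1398.4 W/m².
Ratio Q̄_A / Q̄_B = 789.29 / 1398.4 = 0.5644.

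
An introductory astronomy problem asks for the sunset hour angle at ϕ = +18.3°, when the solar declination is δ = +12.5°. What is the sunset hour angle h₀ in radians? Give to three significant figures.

h₀ = 1.64 rad

cos h₀ = −tan ϕ · tan δ = −tan(+18.3°) × tan(+12.500°) = -0.0733, so h₀ = 1.6442 rad = 94.20°.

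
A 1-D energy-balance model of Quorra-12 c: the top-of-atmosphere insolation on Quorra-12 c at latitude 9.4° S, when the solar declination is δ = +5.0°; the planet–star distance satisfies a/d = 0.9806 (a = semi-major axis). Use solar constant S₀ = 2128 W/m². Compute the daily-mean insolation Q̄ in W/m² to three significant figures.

cos H₀ = −tan(-9.4°) tan(+5.000°) = 0.0145, H₀ = 1.5563 rad.
Bracket: H₀ sin φ sin δ + cos φ cos δ sin H₀ = 1.5563×-0.16333×0.08716 + 0.98657×0.99619×0.99990 = -0.022155 + 0.982713 = 0.960558.
Inverse-square distance factor (a/d)² = 0.9806² = 0.961576.
Q̄ = (S₀/π) × 0.961576 × [bracket] = (2128/π) × 0.961576 × 0.960558 = 625.6 W/m².

Q̄ ≈ 626 W/m²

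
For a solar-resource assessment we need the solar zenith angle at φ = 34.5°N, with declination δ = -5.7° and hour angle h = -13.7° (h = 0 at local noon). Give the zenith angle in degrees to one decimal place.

cos θ_z = sin φ sin δ + cos φ cos δ cos h = -0.056255 + 0.796720 = 0.740465.
θ_z = arccos(0.740465) = 42.2°.

θ_z = 42.2°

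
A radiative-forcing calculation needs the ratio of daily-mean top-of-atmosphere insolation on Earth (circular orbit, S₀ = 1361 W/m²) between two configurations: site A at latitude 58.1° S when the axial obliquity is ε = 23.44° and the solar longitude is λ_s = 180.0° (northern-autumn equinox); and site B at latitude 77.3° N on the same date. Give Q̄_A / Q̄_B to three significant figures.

Q̄_A / Q̄_B ≈ 2.40

— Configuration A (φ=-58.1°):
Solar declination: sin δ = sin ε · sin λ_s = sin 23.44° × sin 180.0° = 0.00000, so δ = +0.000°.
cos H₀ = −tan(-58.1°) tan(+0.000°) = 0.0000, H₀ = 1.5708 rad.
Bracket: H₀ sin φ sin δ + cos φ cos δ sin H₀ = 1.5708×-0.84897×0.00000 + 0.52844×1.00000×1.00000 = -0.000000 + 0.528440 = 0.528440.
Q̄ = (S₀/π) × [bracket] = (1361/π) × 0.528440 = 228.93 W/m².
— Configuration B (φ=+77.3°):
cos H₀ = −tan(+77.3°) tan(+0.000°) = -0.0000, H₀ = 1.5708 rad.
Bracket: H₀ sin φ sin δ + cos φ cos δ sin H₀ = 1.5708×0.97553×0.00000 + 0.21985×1.00000×1.00000 = 0.000000 + 0.219850 = 0.219850.
Q̄ = (S₀/π) × [bracket] = (1361/π) × 0.219850 = 95.243 W/m².
Ratio Q̄_A / Q̄_B = 228.93 / 95.243 = 2.404.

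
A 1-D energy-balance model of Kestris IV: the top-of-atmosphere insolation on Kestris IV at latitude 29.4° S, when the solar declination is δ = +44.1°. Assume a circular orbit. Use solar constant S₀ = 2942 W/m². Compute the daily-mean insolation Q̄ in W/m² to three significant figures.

cos H₀ = −tan(-29.4°) tan(+44.100°) = 0.5460, H₀ = 0.9932 rad.
Bracket: H₀ sin φ sin δ + cos φ cos δ sin H₀ = 0.9932×-0.49090×0.69591 + 0.87121×0.71813×0.83776 = -0.339299 + 0.524138 = 0.184839.
Q̄ = (S₀/π) × [bracket] = (2942/π) × 0.184839 = 173.1 W/m².

Q̄ ≈ 173 W/m²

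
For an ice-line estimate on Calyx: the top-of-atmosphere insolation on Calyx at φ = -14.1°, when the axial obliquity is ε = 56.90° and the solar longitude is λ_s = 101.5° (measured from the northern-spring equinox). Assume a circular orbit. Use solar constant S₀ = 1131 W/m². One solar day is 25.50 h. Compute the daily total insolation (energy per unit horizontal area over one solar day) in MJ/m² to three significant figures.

Solar declination: sin δ = sin ε · sin λ_s = sin 56.90° × sin 101.5° = 0.82090, so δ = +55.175°.
cos H₀ = −tan(-14.1°) tan(+55.175°) = 0.3611, H₀ = 1.2014 rad.
Bracket: H₀ sin φ sin δ + cos φ cos δ sin H₀ = 1.2014×-0.24362×0.82090 + 0.96987×0.57107×0.93254 = -0.240265 + 0.516500 = 0.276235.
Q̄ = (S₀/π) × [bracket] = (1131/π) × 0.276235 = 99.447 W/m².
Daily total = Q̄ × 25.50 h × 3600 s/h = 99.447 × 25.50 × 3600 / 10⁶ = 9.129 MJ/m².

9.13 MJ/m²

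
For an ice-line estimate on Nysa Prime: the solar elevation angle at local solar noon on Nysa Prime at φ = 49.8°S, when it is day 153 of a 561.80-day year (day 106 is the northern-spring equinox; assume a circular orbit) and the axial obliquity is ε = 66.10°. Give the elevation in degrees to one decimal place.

Solar longitude: λ_s = 360° × (153 − 106)/561.80 = 30.117°.
sin δ = sin 66.10° × sin 30.117° = 0.45875, so δ = +27.306°.
At local noon the hour angle is zero, so the zenith angle equals |φ − δ| = |-49.8° − (+27.306°)| = 77.106°.
Elevation = 90° − 77.106° = 12.9°.

12.9°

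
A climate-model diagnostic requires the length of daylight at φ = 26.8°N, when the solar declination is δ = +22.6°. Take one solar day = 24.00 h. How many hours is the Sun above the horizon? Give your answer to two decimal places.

13.62 h

cos H₀ = −tan φ · tan δ = −tan(+26.8°) × tan(+22.600°) = -0.2103, so H₀ = 1.7826 rad = 102.14°.
Daylight = 2H₀/(2π) × 24.00 h = (1.7826/π) × 24.00 = 13.62 h.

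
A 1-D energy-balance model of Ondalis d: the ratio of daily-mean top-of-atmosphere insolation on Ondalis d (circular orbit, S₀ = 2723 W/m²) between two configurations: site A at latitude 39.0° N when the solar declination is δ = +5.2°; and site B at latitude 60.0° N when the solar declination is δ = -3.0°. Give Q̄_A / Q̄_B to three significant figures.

— Configuration A (φ=+39.0°):
cos H₀ = −tan(+39.0°) tan(+5.200°) = -0.0737, H₀ = 1.6446 rad.
Bracket: H₀ sin φ sin δ + cos φ cos δ sin H₀ = 1.6446×0.62932×0.09063 + 0.77715×0.99588×0.99728 = 0.093800 + 0.771843 = 0.865643.
Q̄ = (S₀/π) × [bracket] = (2723/π) × 0.865643 = 750.30 W/m².
— Configuration B (φ=+60.0°):
cos H₀ = −tan(+60.0°) tan(-3.000°) = 0.0908, H₀ = 1.4799 rad.
Bracket: H₀ sin φ sin δ + cos φ cos δ sin H₀ = 1.4799×0.86603×-0.05234 + 0.50000×0.99863×0.99587 = -0.067081 + 0.497253 = 0.430172.
Q̄ = (S₀/π) × [bracket] = (2723/π) × 0.430172 = 372.85 W/m².
Ratio Q̄_A / Q̄_B = 750.30 / 372.85 = 2.012.

Q̄_A / Q̄_B ≈ 2.01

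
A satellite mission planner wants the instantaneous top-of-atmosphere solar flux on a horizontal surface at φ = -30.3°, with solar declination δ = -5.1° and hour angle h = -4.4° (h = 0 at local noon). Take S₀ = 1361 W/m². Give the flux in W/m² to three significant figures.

1.23e+03 W/m²

cos θ_z = sin φ sin δ + cos φ cos δ cos h = 0.044850 + 0.857443 = 0.902293.
Flux = S₀ · cos θ_z = 1361 × 0.902293 = 1228 W/m².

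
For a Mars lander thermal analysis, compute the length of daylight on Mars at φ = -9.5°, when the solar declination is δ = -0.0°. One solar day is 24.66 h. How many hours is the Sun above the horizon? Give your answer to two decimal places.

12.33 h

cos H₀ = −tan φ · tan δ = −tan(-9.5°) × tan(-0.000°) = -0.0000, so H₀ = 1.5708 rad = 90.00°.
Daylight = 2H₀/(2π) × 24.66 h = (1.5708/π) × 24.66 = 12.33 h.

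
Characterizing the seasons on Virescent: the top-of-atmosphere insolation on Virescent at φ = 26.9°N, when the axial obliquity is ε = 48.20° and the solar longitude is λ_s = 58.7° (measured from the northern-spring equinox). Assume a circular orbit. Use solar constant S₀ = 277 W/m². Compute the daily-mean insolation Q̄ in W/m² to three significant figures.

Q̄ ≈ 106 W/m²

Solar declination: sin δ = sin ε · sin λ_s = sin 48.20° × sin 58.7° = 0.63698, so δ = +39.567°.
cos H₀ = −tan(+26.9°) tan(+39.567°) = -0.4192, H₀ = 2.0034 rad.
Bracket: H₀ sin φ sin δ + cos φ cos δ sin H₀ = 2.0034×0.45243×0.63698 + 0.89180×0.77088×0.90789 = 0.577358 + 0.624148 = 1.201506.
Q̄ = (S₀/π) × [bracket] = (277/π) × 1.201506 = 105.9 W/m².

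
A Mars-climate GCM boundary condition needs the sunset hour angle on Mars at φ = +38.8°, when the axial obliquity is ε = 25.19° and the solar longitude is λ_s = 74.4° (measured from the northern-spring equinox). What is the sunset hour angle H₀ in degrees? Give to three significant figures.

H₀ = 111°

Solar declination: sin δ = sin ε · sin λ_s = sin 25.19° × sin 74.4° = 0.40994, so δ = +24.201°.
cos H₀ = −tan φ · tan δ = −tan(+38.8°) × tan(+24.201°) = -0.3614, so H₀ = 1.9405 rad = 111.18°.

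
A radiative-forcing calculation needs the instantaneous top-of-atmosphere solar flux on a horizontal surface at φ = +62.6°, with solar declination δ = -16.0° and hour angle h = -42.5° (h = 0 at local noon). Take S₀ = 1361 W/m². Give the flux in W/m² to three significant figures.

cos θ_z = sin φ sin δ + cos φ cos δ cos h = -0.244715 + 0.326151 = 0.081436.
Flux = S₀ · cos θ_z = 1361 × 0.081436 = 110.8 W/m².

111 W/m²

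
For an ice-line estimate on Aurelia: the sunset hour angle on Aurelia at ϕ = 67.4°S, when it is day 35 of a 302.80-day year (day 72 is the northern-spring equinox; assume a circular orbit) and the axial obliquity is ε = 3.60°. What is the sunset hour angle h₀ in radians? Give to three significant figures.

h₀ = 1.68 rad

Solar longitude: L_s = 360° × (35 − 72)/302.80 = -43.989°, i.e. -43.989° + 360° = 316.011°.
sin δ = sin 3.60° × sin 316.011° = -0.04361, so δ = -2.499°.
cos h₀ = −tan ϕ · tan δ = −tan(-67.4°) × tan(-2.499°) = -0.1049, so h₀ = 1.6759 rad = 96.02°.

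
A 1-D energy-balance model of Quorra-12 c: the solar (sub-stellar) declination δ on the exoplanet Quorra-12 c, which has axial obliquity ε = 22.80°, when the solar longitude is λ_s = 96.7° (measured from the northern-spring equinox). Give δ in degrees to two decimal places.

δ = +22.64°

sin δ = sin ε · sin λ_s = sin 22.80° × sin 96.7° = 0.384869.
δ = arcsin(0.384869) = +22.64°.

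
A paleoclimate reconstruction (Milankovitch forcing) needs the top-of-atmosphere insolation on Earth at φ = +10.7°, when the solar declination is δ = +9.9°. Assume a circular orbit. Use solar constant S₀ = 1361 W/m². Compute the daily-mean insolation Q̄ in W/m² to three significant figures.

cos H₀ = −tan(+10.7°) tan(+9.900°) = -0.0330, H₀ = 1.6038 rad.
Bracket: H₀ sin φ sin δ + cos φ cos δ sin H₀ = 1.6038×0.18567×0.17193 + 0.98261×0.98511×0.99946 = 0.051197 + 0.967456 = 1.018653.
Q̄ = (S₀/π) × [bracket] = (1361/π) × 1.018653 = 441.3 W/m².

Q̄ ≈ 441 W/m²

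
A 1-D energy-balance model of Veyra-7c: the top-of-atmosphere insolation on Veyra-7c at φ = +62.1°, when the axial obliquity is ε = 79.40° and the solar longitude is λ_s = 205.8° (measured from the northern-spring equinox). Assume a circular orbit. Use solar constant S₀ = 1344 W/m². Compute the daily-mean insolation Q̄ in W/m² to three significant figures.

Solar declination: sin δ = sin ε · sin λ_s = sin 79.40° × sin 205.8° = -0.42780, so δ = -25.328°.
cos H₀ = −tan(+62.1°) tan(-25.328°) = 0.8939, H₀ = 0.4648 rad.
Bracket: H₀ sin φ sin δ + cos φ cos δ sin H₀ = 0.4648×0.88377×-0.42780 + 0.46793×0.90387×0.44824 = -0.175730 + 0.189582 = 0.013852.
Q̄ = (S₀/π) × [bracket] = (1344/π) × 0.013852 = 5.926 W/m².

Q̄ ≈ 5.93 W/m²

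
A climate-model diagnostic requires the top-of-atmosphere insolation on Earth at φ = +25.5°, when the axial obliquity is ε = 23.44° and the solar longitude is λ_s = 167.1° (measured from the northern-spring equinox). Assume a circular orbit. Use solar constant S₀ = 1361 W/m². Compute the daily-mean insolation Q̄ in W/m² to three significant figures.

Solar declination: sin δ = sin ε · sin λ_s = sin 23.44° × sin 167.1° = 0.08881, so δ = +5.095°.
cos H₀ = −tan(+25.5°) tan(+5.095°) = -0.0425, H₀ = 1.6133 rad.
Bracket: H₀ sin φ sin δ + cos φ cos δ sin H₀ = 1.6133×0.43051×0.08881 + 0.90259×0.99605×0.99910 = 0.061682 + 0.898216 = 0.959898.
Q̄ = (S₀/π) × [bracket] = (1361/π) × 0.959898 = 415.8 W/m².

Q̄ ≈ 416 W/m²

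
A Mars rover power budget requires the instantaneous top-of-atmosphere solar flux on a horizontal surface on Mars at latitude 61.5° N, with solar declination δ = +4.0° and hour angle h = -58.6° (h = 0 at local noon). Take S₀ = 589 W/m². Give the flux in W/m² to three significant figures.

cos θ_z = sin φ sin δ + cos φ cos δ cos h = 0.061303 + 0.247999 = 0.309302.
Flux = S₀ · cos θ_z = 589 × 0.309302 = 182.2 W/m².

182 W/m²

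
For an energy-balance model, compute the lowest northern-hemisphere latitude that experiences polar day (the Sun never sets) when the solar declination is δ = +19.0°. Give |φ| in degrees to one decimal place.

Polar day requires cos H₀ = −tan φ tan δ ≤ −1, i.e. tan φ tan δ ≥ 1.
The boundary is |tan φ| · |tan δ| = 1, so |φ| = 90° − |δ| = 90° − 19.0° = 71.0° in the northern hemisphere.

|φ| = 71.0°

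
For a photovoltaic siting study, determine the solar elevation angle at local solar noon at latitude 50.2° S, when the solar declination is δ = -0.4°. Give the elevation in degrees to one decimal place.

40.2°

At local noon the hour angle is zero, so the zenith angle equals |φ − δ| = |-50.2° − (-0.400°)| = 49.800°.
Elevation = 90° − 49.800° = 40.2°.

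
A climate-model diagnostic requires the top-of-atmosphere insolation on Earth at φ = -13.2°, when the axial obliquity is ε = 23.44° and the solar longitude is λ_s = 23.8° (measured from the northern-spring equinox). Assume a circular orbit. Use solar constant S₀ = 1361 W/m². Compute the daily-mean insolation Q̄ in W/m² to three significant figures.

Solar declination: sin δ = sin ε · sin λ_s = sin 23.44° × sin 23.8° = 0.16053, so δ = +9.237°.
cos H₀ = −tan(-13.2°) tan(+9.237°) = 0.0381, H₀ = 1.5326 rad.
Bracket: H₀ sin φ sin δ + cos φ cos δ sin H₀ = 1.5326×-0.22835×0.16053 + 0.97358×0.98703×0.99927 = -0.056181 + 0.960251 = 0.904070.
Q̄ = (S₀/π) × [bracket] = (1361/π) × 0.904070 = 391.7 W/m².

Q̄ ≈ 392 W/m²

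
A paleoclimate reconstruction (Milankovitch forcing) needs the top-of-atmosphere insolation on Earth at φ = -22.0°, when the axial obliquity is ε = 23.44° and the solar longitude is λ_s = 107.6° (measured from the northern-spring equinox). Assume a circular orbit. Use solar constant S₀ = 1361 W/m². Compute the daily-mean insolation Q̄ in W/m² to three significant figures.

Q̄ ≈ 280 W/m²

Solar declination: sin δ = sin ε · sin λ_s = sin 23.44° × sin 107.6° = 0.37917, so δ = +22.282°.
cos H₀ = −tan(-22.0°) tan(+22.282°) = 0.1656, H₀ = 1.4045 rad.
Bracket: H₀ sin φ sin δ + cos φ cos δ sin H₀ = 1.4045×-0.37461×0.37917 + 0.92718×0.92533×0.98620 = -0.199496 + 0.846108 = 0.646612.
Q̄ = (S₀/π) × [bracket] = (1361/π) × 0.646612 = 280.1 W/m².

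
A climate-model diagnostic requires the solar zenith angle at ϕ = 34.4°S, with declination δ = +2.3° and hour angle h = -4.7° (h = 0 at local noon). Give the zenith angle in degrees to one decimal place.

cos θ_z = sin ϕ sin δ + cos ϕ cos δ cos h = -0.022673 + 0.821676 = 0.799003.
θ_z = arccos(0.799003) = 37.0°.

θ_z = 37.0°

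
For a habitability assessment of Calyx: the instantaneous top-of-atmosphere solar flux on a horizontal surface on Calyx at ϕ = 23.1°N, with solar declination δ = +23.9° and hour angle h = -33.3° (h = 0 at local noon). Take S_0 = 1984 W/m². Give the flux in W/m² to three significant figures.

1.71e+03 W/m²

cos θ_z = sin ϕ sin δ + cos ϕ cos δ cos h = 0.158952 + 0.702873 = 0.861825.
Flux = S_0 · cos θ_z = 1984 × 0.861825 = 1710 W/m².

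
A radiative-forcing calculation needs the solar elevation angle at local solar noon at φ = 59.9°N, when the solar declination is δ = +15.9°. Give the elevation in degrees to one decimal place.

At local noon the hour angle is zero, so the zenith angle equals |φ − δ| = |+59.9° − (+15.900°)| = 44.000°.
Elevation = 90° − 44.000° = 46.0°.

46.0°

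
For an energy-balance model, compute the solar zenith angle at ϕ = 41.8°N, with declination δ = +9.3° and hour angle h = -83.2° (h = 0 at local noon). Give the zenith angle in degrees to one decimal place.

θ_z = 78.8°

cos θ_z = sin ϕ sin δ + cos ϕ cos δ cos h = 0.107714 + 0.087107 = 0.194821.
θ_z = arccos(0.194821) = 78.8°.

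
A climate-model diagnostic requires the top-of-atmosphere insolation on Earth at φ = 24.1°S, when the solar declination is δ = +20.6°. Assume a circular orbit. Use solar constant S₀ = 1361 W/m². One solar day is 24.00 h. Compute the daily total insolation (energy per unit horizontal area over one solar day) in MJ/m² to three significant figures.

cos H₀ = −tan(-24.1°) tan(+20.600°) = 0.1681, H₀ = 1.4019 rad.
Bracket: H₀ sin φ sin δ + cos φ cos δ sin H₀ = 1.4019×-0.40833×0.35184 + 0.91283×0.93606×0.98576 = -0.201407 + 0.842296 = 0.640889.
Q̄ = (S₀/π) × [bracket] = (1361/π) × 0.640889 = 277.65 W/m².
Daily total = Q̄ × 24.00 h × 3600 s/h = 277.65 × 24.00 × 3600 / 10⁶ = 23.99 MJ/m².

24.0 MJ/m²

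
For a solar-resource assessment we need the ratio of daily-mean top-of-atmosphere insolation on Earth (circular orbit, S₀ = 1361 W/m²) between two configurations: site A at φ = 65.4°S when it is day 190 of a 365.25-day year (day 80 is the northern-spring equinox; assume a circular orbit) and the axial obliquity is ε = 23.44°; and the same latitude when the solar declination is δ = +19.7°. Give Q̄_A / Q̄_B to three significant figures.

Q̄_A / Q̄_B ≈ 0.350

— Configuration A (φ=-65.4°):
Solar longitude: λ_s = 360° × (190 − 80)/365.25 = 108.419°.
sin δ = sin 23.44° × sin 108.419° = 0.37741, so δ = +22.173°.
cos H₀ = −tan(-65.4°) tan(+22.173°) = 0.8902, H₀ = 0.4731 rad.
Bracket: H₀ sin φ sin δ + cos φ cos δ sin H₀ = 0.4731×-0.90924×0.37741 + 0.41628×0.92605×0.45563 = -0.162347 + 0.175644 = 0.013297.
Q̄ = (S₀/π) × [bracket] = (1361/π) × 0.013297 = 5.7605 W/m².
— Configuration B (φ=-65.4°):
cos H₀ = −tan(-65.4°) tan(+19.700°) = 0.7821, H₀ = 0.6728 rad.
Bracket: H₀ sin φ sin δ + cos φ cos δ sin H₀ = 0.6728×-0.90924×0.33710 + 0.41628×0.94147×0.62321 = -0.206216 + 0.244245 = 0.038029.
Q̄ = (S₀/π) × [bracket] = (1361/π) × 0.038029 = 16.475 W/m².
Ratio Q̄_A / Q̄_B = 5.7605 / 16.475 = 0.3497.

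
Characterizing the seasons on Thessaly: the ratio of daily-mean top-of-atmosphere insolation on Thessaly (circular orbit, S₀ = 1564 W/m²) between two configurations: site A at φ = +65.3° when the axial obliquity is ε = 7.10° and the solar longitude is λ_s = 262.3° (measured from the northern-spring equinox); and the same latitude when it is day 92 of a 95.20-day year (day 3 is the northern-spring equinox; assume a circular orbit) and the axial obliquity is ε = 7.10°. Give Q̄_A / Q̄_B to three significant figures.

— Configuration A (φ=+65.3°):
Solar declination: sin δ = sin ε · sin λ_s = sin 7.10° × sin 262.3° = -0.12249, so δ = -7.036°.
cos H₀ = −tan(+65.3°) tan(-7.036°) = 0.2683, H₀ = 1.2991 rad.
Bracket: H₀ sin φ sin δ + cos φ cos δ sin H₀ = 1.2991×0.90851×-0.12249 + 0.41787×0.99247×0.96333 = -0.144568 + 0.399516 = 0.254948.
Q̄ = (S₀/π) × [bracket] = (1564/π) × 0.254948 = 126.92 W/m².
— Configuration B (φ=+65.3°):
Solar longitude: λ_s = 360° × (92 − 3)/95.20 = 336.555°.
sin δ = sin 7.10° × sin 336.555° = -0.04918, so δ = -2.819°.
cos H₀ = −tan(+65.3°) tan(-2.819°) = 0.1070, H₀ = 1.4635 rad.
Bracket: H₀ sin φ sin δ + cos φ cos δ sin H₀ = 1.4635×0.90851×-0.04918 + 0.41787×0.99879×0.99425 = -0.065390 + 0.414965 = 0.349575.
Q̄ = (S₀/π) × [bracket] = (1564/π) × 0.349575 = 174.03 W/m².
Ratio Q̄_A / Q̄_B = 126.92 / 174.03 = 0.7293.

Q̄_A / Q̄_B ≈ 0.729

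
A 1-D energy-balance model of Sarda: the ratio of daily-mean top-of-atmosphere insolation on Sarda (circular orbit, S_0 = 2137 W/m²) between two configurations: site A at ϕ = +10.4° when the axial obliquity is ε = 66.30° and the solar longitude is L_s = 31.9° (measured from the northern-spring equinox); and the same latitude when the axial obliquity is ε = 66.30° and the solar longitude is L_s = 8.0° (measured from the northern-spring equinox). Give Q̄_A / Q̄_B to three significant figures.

— Configuration A (ϕ=+10.4°):
Solar declination: sin δ = sin ε · sin L_s = sin 66.30° × sin 31.9° = 0.48387, so δ = +28.939°.
cos h₀ = −tan(+10.4°) tan(+28.939°) = -0.1015, h₀ = 1.6724 rad.
Bracket: h₀ sin ϕ sin δ + cos ϕ cos δ sin h₀ = 1.6724×0.18052×0.48387 + 0.98357×0.87514×0.99484 = 0.146081 + 0.856320 = 1.002401.
Q̄ = (S_0/π) × [bracket] = (2137/π) × 1.002401 = 681.86 W/m².
— Configuration B (ϕ=+10.4°):
Solar declination: sin δ = sin ε · sin L_s = sin 66.30° × sin 8.0° = 0.12744, so δ = +7.321°.
cos h₀ = −tan(+10.4°) tan(+7.321°) = -0.0236, h₀ = 1.5944 rad.
Bracket: h₀ sin ϕ sin δ + cos ϕ cos δ sin h₀ = 1.5944×0.18052×0.12744 + 0.98357×0.99185×0.99972 = 0.036680 + 0.975281 = 1.011961.
Q̄ = (S_0/π) × [bracket] = (2137/π) × 1.011961 = 688.36 W/m².
Ratio Q̄_A / Q̄_B = 681.86 / 688.36 = 0.9906.

Q̄_A / Q̄_B ≈ 0.991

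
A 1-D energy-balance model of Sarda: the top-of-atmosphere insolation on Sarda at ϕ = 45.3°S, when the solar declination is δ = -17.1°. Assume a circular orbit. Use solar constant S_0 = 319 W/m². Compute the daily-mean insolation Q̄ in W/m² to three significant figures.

cos h₀ = −tan(-45.3°) tan(-17.100°) = -0.3109, h₀ = 1.8869 rad.
Bracket: h₀ sin ϕ sin δ + cos ϕ cos δ sin h₀ = 1.8869×-0.71080×-0.29404 + 0.70339×0.95579×0.95045 = 0.394369 + 0.638981 = 1.033350.
Q̄ = (S_0/π) × [bracket] = (319/π) × 1.033350 = 104.9 W/m².

Q̄ ≈ 105 W/m²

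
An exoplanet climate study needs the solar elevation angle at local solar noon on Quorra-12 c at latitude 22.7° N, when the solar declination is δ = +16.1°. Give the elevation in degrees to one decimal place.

83.4°

At local noon the hour angle is zero, so the zenith angle equals |φ − δ| = |+22.7° − (+16.100°)| = 6.600°.
Elevation = 90° − 6.600° = 83.4°.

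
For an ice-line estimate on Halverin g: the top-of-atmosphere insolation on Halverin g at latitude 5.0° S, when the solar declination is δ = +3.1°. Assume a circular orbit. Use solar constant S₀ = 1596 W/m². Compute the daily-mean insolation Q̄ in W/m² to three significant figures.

Q̄ ≈ 502 W/m²

cos H₀ = −tan(-5.0°) tan(+3.100°) = 0.0047, H₀ = 1.5661 rad.
Bracket: H₀ sin φ sin δ + cos φ cos δ sin H₀ = 1.5661×-0.08716×0.05408 + 0.99619×0.99854×0.99999 = -0.007382 + 0.994726 = 0.987344.
Q̄ = (S₀/π) × [bracket] = (1596/π) × 0.987344 = 501.6 W/m².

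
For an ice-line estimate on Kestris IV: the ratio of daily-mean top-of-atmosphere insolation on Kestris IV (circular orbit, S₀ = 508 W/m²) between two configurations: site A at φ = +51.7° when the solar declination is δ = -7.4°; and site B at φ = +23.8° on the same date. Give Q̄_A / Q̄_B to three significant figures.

— Configuration A (φ=+51.7°):
cos H₀ = −tan(+51.7°) tan(-7.400°) = 0.1645, H₀ = 1.4056 rad.
Bracket: H₀ sin φ sin δ + cos φ cos δ sin H₀ = 1.4056×0.78478×-0.12880 + 0.61978×0.99167×0.98638 = -0.142078 + 0.606246 = 0.464168.
Q̄ = (S₀/π) × [bracket] = (508/π) × 0.464168 = 75.057 W/m².
— Configuration B (φ=+23.8°):
cos H₀ = −tan(+23.8°) tan(-7.400°) = 0.0573, H₀ = 1.5135 rad.
Bracket: H₀ sin φ sin δ + cos φ cos δ sin H₀ = 1.5135×0.40355×-0.12880 + 0.91496×0.99167×0.99836 = -0.078668 + 0.905850 = 0.827182.
Q̄ = (S₀/π) × [bracket] = (508/π) × 0.827182 = 133.76 W/m².
Ratio Q̄_A / Q̄_B = 75.057 / 133.76 = 0.5611.

Q̄_A / Q̄_B ≈ 0.561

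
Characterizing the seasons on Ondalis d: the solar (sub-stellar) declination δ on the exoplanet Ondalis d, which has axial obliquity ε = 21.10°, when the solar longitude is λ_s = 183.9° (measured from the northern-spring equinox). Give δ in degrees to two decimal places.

δ = -1.40°

sin δ = sin ε · sin λ_s = sin 21.10° × sin 183.9° = -0.024485.
δ = arcsin(-0.024485) = -1.40°.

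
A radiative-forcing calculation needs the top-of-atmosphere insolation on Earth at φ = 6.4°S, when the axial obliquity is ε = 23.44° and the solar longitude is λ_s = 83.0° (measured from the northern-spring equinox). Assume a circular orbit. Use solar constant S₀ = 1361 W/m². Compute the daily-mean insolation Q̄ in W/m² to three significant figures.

Q̄ ≈ 366 W/m²

Solar declination: sin δ = sin ε · sin λ_s = sin 23.44° × sin 83.0° = 0.39482, so δ = +23.255°.
cos H₀ = −tan(-6.4°) tan(+23.255°) = 0.0482, H₀ = 1.5226 rad.
Bracket: H₀ sin φ sin δ + cos φ cos δ sin H₀ = 1.5226×-0.11147×0.39482 + 0.99377×0.91876×0.99884 = -0.067011 + 0.911977 = 0.844966.
Q̄ = (S₀/π) × [bracket] = (1361/π) × 0.844966 = 366.1 W/m².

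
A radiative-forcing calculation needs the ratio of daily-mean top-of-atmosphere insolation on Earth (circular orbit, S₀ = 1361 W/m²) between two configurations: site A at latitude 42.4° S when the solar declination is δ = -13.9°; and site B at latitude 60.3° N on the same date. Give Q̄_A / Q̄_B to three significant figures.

Q̄_A / Q̄_B ≈ 4.97

— Configuration A (φ=-42.4°):
cos H₀ = −tan(-42.4°) tan(-13.900°) = -0.2260, H₀ = 1.7987 rad.
Bracket: H₀ sin φ sin δ + cos φ cos δ sin H₀ = 1.7987×-0.67430×-0.24023 + 0.73846×0.97072×0.97413 = 0.291366 + 0.698293 = 0.989659.
Q̄ = (S₀/π) × [bracket] = (1361/π) × 0.989659 = 428.74 W/m².
— Configuration B (φ=+60.3°):
cos H₀ = −tan(+60.3°) tan(-13.900°) = 0.4339, H₀ = 1.1220 rad.
Bracket: H₀ sin φ sin δ + cos φ cos δ sin H₀ = 1.1220×0.86863×-0.24023 + 0.49546×0.97072×0.90098 = -0.234129 + 0.433329 = 0.199200.
Q̄ = (S₀/π) × [bracket] = (1361/π) × 0.199200 = 86.297 W/m².
Ratio Q̄_A / Q̄_B = 428.74 / 86.297 = 4.968.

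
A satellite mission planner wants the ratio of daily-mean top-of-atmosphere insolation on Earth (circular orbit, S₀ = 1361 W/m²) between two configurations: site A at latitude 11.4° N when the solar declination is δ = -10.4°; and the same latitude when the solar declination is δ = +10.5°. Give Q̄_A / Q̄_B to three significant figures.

Q̄_A / Q̄_B ≈ 0.890

— Configuration A (φ=+11.4°):
cos H₀ = −tan(+11.4°) tan(-10.400°) = 0.0370, H₀ = 1.5338 rad.
Bracket: H₀ sin φ sin δ + cos φ cos δ sin H₀ = 1.5338×0.19766×-0.18052 + 0.98027×0.98357×0.99932 = -0.054728 + 0.963509 = 0.908781.
Q̄ = (S₀/π) × [bracket] = (1361/π) × 0.908781 = 393.70 W/m².
— Configuration B (φ=+11.4°):
cos H₀ = −tan(+11.4°) tan(+10.500°) = -0.0374, H₀ = 1.6082 rad.
Bracket: H₀ sin φ sin δ + cos φ cos δ sin H₀ = 1.6082×0.19766×0.18224 + 0.98027×0.98325×0.99930 = 0.057930 + 0.963176 = 1.021106.
Q̄ = (S₀/π) × [bracket] = (1361/π) × 1.021106 = 442.36 W/m².
Ratio Q̄_A / Q̄_B = 393.70 / 442.36 = 0.8900.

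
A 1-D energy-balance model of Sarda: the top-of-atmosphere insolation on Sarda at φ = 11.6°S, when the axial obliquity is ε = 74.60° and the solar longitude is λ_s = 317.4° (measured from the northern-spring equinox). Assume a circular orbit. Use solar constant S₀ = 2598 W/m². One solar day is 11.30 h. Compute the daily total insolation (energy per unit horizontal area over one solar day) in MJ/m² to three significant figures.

32.3 MJ/m²

Solar declination: sin δ = sin ε · sin λ_s = sin 74.60° × sin 317.4° = -0.65257, so δ = -40.736°.
cos H₀ = −tan(-11.6°) tan(-40.736°) = -0.1768, H₀ = 1.7485 rad.
Bracket: H₀ sin φ sin δ + cos φ cos δ sin H₀ = 1.7485×-0.20108×-0.65257 + 0.97958×0.75773×0.98425 = 0.229436 + 0.730567 = 0.960003.
Q̄ = (S₀/π) × [bracket] = (2598/π) × 0.960003 = 793.89 W/m².
Daily total = Q̄ × 11.30 h × 3600 s/h = 793.89 × 11.30 × 3600 / 10⁶ = 32.30 MJ/m².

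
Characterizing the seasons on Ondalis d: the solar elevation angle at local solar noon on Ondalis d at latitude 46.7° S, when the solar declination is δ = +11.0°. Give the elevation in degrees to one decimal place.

32.3°

At local noon the hour angle is zero, so the zenith angle equals |ϕ − δ| = |-46.7° − (+11.000°)| = 57.700°.
Elevation = 90° − 57.700° = 32.3°.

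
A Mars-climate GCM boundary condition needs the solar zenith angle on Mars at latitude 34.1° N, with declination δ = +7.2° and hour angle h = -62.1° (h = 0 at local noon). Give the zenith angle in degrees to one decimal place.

θ_z = 63.0°

cos θ_z = sin φ sin δ + cos φ cos δ cos h = 0.070267 + 0.384419 = 0.454686.
θ_z = arccos(0.454686) = 63.0°.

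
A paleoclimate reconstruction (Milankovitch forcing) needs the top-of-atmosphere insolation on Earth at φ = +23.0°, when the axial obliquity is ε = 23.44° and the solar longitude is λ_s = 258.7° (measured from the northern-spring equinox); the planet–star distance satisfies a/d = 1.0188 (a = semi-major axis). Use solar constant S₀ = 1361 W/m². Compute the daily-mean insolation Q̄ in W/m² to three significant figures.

Solar declination: sin δ = sin ε · sin λ_s = sin 23.44° × sin 258.7° = -0.39008, so δ = -22.959°.
cos H₀ = −tan(+23.0°) tan(-22.959°) = 0.1798, H₀ = 1.3900 rad.
Bracket: H₀ sin φ sin δ + cos φ cos δ sin H₀ = 1.3900×0.39073×-0.39008 + 0.92050×0.92078×0.98370 = -0.211858 + 0.833762 = 0.621904.
Inverse-square distance factor (a/d)² = 1.0188² = 1.037953.
Q̄ = (S₀/π) × 1.037953 × [bracket] = (1361/π) × 1.037953 × 0.621904 = 279.6 W/m².

Q̄ ≈ 280 W/m²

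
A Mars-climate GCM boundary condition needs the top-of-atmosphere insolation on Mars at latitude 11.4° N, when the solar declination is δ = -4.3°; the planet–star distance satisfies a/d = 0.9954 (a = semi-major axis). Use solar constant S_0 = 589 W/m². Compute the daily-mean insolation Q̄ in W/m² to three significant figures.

cos h₀ = −tan(+11.4°) tan(-4.300°) = 0.0152, h₀ = 1.5556 rad.
Bracket: h₀ sin ϕ sin δ + cos ϕ cos δ sin h₀ = 1.5556×0.19766×-0.07498 + 0.98027×0.99719×0.99989 = -0.023055 + 0.977408 = 0.954353.
Inverse-square distance factor (a/d)² = 0.9954² = 0.990821.
Q̄ = (S_0/π) × 0.990821 × [bracket] = (589/π) × 0.990821 × 0.954353 = 177.3 W/m².

Q̄ ≈ 177 W/m²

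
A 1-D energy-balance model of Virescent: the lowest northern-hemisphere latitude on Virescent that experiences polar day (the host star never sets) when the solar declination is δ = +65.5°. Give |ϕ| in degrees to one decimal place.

|ϕ| = 24.5°

Polar day requires cos h₀ = −tan ϕ tan δ ≤ −1, i.e. tan ϕ tan δ ≥ 1.
The boundary is |tan ϕ| · |tan δ| = 1, so |ϕ| = 90° − |δ| = 90° − 65.5° = 24.5° in the northern hemisphere.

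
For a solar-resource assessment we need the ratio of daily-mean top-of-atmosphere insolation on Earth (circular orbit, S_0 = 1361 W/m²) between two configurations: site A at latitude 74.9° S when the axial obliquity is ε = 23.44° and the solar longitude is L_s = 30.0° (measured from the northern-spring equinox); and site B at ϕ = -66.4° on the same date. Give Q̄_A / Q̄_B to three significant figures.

— Configuration A (ϕ=-74.9°):
Solar declination: sin δ = sin ε · sin L_s = sin 23.44° × sin 30.0° = 0.19889, so δ = +11.472°.
cos h₀ = −tan(-74.9°) tan(+11.472°) = 0.7522, h₀ = 0.7195 rad.
Bracket: h₀ sin ϕ sin δ + cos ϕ cos δ sin h₀ = 0.7195×-0.96547×0.19889 + 0.26050×0.98002×0.65898 = -0.138160 + 0.168234 = 0.030074.
Q̄ = (S_0/π) × [bracket] = (1361/π) × 0.030074 = 13.029 W/m².
— Configuration B (ϕ=-66.4°):
cos h₀ = −tan(-66.4°) tan(+11.472°) = 0.4645, h₀ = 1.0877 rad.
Bracket: h₀ sin ϕ sin δ + cos ϕ cos δ sin h₀ = 1.0877×-0.91636×0.19889 + 0.40035×0.98002×0.88556 = -0.198239 + 0.347450 = 0.149211.
Q̄ = (S_0/π) × [bracket] = (1361/π) × 0.149211 = 64.641 W/m².
Ratio Q̄_A / Q̄_B = 13.029 / 64.641 = 0.2016.

Q̄_A / Q̄_B ≈ 0.202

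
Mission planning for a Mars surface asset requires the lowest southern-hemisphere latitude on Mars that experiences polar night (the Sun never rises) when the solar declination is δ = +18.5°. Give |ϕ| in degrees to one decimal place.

Polar night requires cos h₀ = −tan ϕ tan δ ≥ 1, i.e. tan ϕ tan δ ≤ −1.
The boundary is |tan ϕ| · |tan δ| = 1, so |ϕ| = 90° − |δ| = 90° − 18.5° = 71.5° in the southern hemisphere.

|ϕ| = 71.5°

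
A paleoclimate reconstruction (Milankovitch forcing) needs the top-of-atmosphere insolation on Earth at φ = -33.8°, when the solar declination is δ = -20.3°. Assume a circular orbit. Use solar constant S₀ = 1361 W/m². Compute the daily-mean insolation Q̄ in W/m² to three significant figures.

cos H₀ = −tan(-33.8°) tan(-20.300°) = -0.2476, H₀ = 1.8210 rad.
Bracket: H₀ sin φ sin δ + cos φ cos δ sin H₀ = 1.8210×-0.55630×-0.34694 + 0.83098×0.93789×0.96885 = 0.351458 + 0.755091 = 1.106549.
Q̄ = (S₀/π) × [bracket] = (1361/π) × 1.106549 = 479.4 W/m².

Q̄ ≈ 479 W/m²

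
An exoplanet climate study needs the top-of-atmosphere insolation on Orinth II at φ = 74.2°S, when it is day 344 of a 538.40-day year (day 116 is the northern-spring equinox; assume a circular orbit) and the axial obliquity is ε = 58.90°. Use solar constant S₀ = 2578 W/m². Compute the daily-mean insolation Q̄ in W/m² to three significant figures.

Q̄ ≈ 0.00 W/m²

Solar longitude: λ_s = 360° × (344 − 116)/538.40 = 152.452°.
sin δ = sin 58.90° × sin 152.452° = 0.39602, so δ = +23.330°.
cos H₀ = −tan(-74.2°) tan(+23.330°) = 1.5241 ≥ 1 ⇒ polar night, H₀ = 0 and Q̄ = 0.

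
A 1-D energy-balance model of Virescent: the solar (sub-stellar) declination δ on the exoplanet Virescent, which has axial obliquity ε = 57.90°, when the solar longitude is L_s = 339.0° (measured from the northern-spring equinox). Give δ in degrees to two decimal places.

δ = -17.67°

sin δ = sin ε · sin L_s = sin 57.90° × sin 339.0° = -0.303581.
δ = arcsin(-0.303581) = -17.67°.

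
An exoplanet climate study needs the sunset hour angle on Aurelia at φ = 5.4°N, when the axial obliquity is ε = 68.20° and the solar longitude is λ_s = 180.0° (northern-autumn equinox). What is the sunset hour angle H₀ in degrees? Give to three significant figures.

Solar declination: sin δ = sin ε · sin λ_s = sin 68.20° × sin 180.0° = 0.00000, so δ = +0.000°.
cos H₀ = −tan φ · tan δ = −tan(+5.4°) × tan(+0.000°) = -0.0000, so H₀ = 1.5708 rad = 90.00°.

H₀ = 90.0°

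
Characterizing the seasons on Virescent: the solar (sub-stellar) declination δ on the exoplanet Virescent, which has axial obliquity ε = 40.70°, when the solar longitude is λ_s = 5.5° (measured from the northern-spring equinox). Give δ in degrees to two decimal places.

sin δ = sin ε · sin λ_s = sin 40.70° × sin 5.5° = 0.062501.
δ = arcsin(0.062501) = +3.58°.

δ = +3.58°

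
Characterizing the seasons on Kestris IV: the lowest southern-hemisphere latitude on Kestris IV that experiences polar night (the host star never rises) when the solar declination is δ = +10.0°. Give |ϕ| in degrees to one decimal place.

Polar night requires cos h₀ = −tan ϕ tan δ ≥ 1, i.e. tan ϕ tan δ ≤ −1.
The boundary is |tan ϕ| · |tan δ| = 1, so |ϕ| = 90° − |δ| = 90° − 10.0° = 80.0° in the southern hemisphere.

|ϕ| = 80.0°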